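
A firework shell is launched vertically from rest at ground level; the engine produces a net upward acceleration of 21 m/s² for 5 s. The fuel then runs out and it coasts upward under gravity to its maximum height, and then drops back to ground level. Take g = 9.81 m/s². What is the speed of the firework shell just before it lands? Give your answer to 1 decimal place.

Phase 1 (powered ascent): v₀ = 0 m/s, a = 21 m/s².
v = v₀ + at = 0 + (21)(5) = 105 m/s
Δx = v₀t + ½at² = 0·5 + 0.5·21·5² = 262 m

Phase 2 (coasting upward): v₀ = 105 m/s, a = -9.81 m/s².
v = v₀ + at → t = (0 − 105) / -9.81 = 10.7 s
v² = v₀² + 2aΔx → Δx = (0² − 105²)/(2·-9.81) = 562 m

Phase 3 (free fall): v₀ = 0 m/s, a = -9.81 m/s².
Falls 824 m from rest: t = √(2·824/9.81) = 13.0 s; v = g·t = 127 m/s.
Impact speed = 127 m/s

127.2 m/s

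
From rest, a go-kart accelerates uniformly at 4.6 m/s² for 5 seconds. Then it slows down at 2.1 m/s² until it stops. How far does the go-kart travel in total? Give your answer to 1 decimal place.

183.5 m

Phase 1 (accelerating): v₀ = 0 m/s, a = 4.6 m/s².
v = v₀ + at = 0 + (4.6)(5) = 23.0 m/s
Δx = v₀t + ½at² = 0·5 + 0.5·4.6·5² = 57.5 m

Phase 2 (decelerating): v₀ = 23.0 m/s, a = -2.1 m/s².
v = v₀ + at → t = (0 − 23.0) / -2.1 = 11.0 s
v² = v₀² + 2aΔx → Δx = (0² − 23.0²)/(2·-2.1) = 126 m
Total distance = 57.5 + 126 = 183 m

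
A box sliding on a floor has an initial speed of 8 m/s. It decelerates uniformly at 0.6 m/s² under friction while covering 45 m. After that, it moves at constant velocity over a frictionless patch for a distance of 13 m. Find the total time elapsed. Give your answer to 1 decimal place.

Phase 1 (decelerating): v₀ = 8.00 m/s, a = -0.6 m/s².
v² = v₀² + 2aΔx = 8.00² + 2·-0.6·45 = 10.0 → v = 3.16 m/s
t = (v − v₀)/a = (3.16 − 8.00)/-0.6 = 8.06 s

Phase 2 (constant speed): v₀ = 3.16 m/s, a = 0 m/s².
Constant speed: t = d/v = 13/3.16 = 4.11 s
Total time = 8.06 + 4.11 = 12.2 s

12.2 s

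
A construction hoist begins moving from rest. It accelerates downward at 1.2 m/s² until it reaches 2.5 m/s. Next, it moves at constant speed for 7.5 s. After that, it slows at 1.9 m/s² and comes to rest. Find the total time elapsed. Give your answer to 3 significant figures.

10.9 s

Phase 1 (accelerating): v₀ = 0 m/s, a = 1.2 m/s².
v = v₀ + at → t = (2.5 − 0) / 1.2 = 2.08 s
v² = v₀² + 2aΔx → Δx = (2.5² − 0²)/(2·1.2) = 2.60 m

Phase 2 (constant speed): v₀ = 2.50 m/s, a = 0 m/s².
v = v₀ + at = 2.50 + (0)(7.5) = 2.50 m/s
Δx = v₀t + ½at² = 2.50·7.5 + 0.5·0·7.5² = 18.8 m

Phase 3 (decelerating): v₀ = 2.50 m/s, a = -1.9 m/s².
v = v₀ + at → t = (0 − 2.50) / -1.9 = 1.32 s
v² = v₀² + 2aΔx → Δx = (0² − 2.50²)/(2·-1.9) = 1.64 m
Total time = 2.08 + 7.50 + 1.32 = 10.9 s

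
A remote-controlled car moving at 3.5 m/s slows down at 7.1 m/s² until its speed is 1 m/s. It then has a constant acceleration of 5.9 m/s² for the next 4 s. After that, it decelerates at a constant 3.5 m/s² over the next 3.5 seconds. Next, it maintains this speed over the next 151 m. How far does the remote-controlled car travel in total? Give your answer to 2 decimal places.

Phase 1 (decelerating): v₀ = 3.50 m/s, a = -7.1 m/s².
v = v₀ + at → t = (1 − 3.50) / -7.1 = 0.352 s
v² = v₀² + 2aΔx → Δx = (1² − 3.50²)/(2·-7.1) = 0.792 m

Phase 2 (accelerating): v₀ = 1.00 m/s, a = 5.9 m/s².
v = v₀ + at = 1.00 + (5.9)(4) = 24.6 m/s
Δx = v₀t + ½at² = 1.00·4 + 0.5·5.9·4² = 51.2 m

Phase 3 (decelerating): v₀ = 24.6 m/s, a = -3.5 m/s².
v = v₀ + at = 24.6 + (-3.5)(3.5) = 12.4 m/s
Δx = v₀t + ½at² = 24.6·3.5 + 0.5·-3.5·3.5² = 64.7 m

Phase 4 (constant speed): v₀ = 12.4 m/s, a = 0 m/s².
Constant speed: t = d/v = 151/12.4 = 12.2 s
Total distance = 0.792 + 51.2 + 64.7 + 151 = 268 m

267.65 m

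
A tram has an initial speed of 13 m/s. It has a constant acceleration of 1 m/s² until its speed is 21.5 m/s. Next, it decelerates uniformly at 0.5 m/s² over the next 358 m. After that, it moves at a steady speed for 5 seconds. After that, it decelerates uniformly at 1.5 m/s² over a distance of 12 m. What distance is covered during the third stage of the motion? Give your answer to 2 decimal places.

Phase 1 (accelerating): v₀ = 13.0 m/s, a = 1 m/s².
v = v₀ + at → t = (21.5 − 13.0) / 1 = 8.50 s
v² = v₀² + 2aΔx → Δx = (21.5² − 13.0²)/(2·1) = 147 m

Phase 2 (decelerating): v₀ = 21.5 m/s, a = -0.5 m/s².
v² = v₀² + 2aΔx = 21.5² + 2·-0.5·358 = 104 → v = 10.2 m/s
t = (v − v₀)/a = (10.2 − 21.5)/-0.5 = 22.6 s

Phase 3 (constant speed): v₀ = 10.2 m/s, a = 0 m/s².
v = v₀ + at = 10.2 + (0)(5) = 10.2 m/s
Δx = v₀t + ½at² = 10.2·5 + 0.5·0·5² = 51.1 m
Distance in phase 3 = 51.1 m

51.05 m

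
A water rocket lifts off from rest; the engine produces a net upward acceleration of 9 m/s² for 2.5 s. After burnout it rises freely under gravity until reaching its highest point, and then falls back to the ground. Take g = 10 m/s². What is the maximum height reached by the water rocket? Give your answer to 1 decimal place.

Phase 1 (powered ascent): v₀ = 0 m/s, a = 9 m/s².
v = v₀ + at = 0 + (9)(2.5) = 22.5 m/s
Δx = v₀t + ½at² = 0·2.5 + 0.5·9·2.5² = 28.1 m

Phase 2 (coasting upward): v₀ = 22.5 m/s, a = -10 m/s².
v = v₀ + at → t = (0 − 22.5) / -10 = 2.25 s
v² = v₀² + 2aΔx → Δx = (0² − 22.5²)/(2·-10) = 25.3 m
Maximum height = 28.1 + 25.3 = 53.4 m

53.4 m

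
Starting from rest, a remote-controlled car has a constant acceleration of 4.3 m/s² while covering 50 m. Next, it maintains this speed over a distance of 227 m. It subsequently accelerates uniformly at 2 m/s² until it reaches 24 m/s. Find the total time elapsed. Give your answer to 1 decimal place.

17.4 s

Phase 1 (accelerating): v₀ = 0 m/s, a = 4.3 m/s².
v² = v₀² + 2aΔx = 0² + 2·4.3·50 = 430 → v = 20.7 m/s
t = (v − v₀)/a = (20.7 − 0)/4.3 = 4.82 s

Phase 2 (constant speed): v₀ = 20.7 m/s, a = 0 m/s².
Constant speed: t = d/v = 227/20.7 = 10.9 s

Phase 3 (accelerating): v₀ = 20.7 m/s, a = 2 m/s².
v = v₀ + at → t = (24 − 20.7) / 2 = 1.63 s
v² = v₀² + 2aΔx → Δx = (24² − 20.7²)/(2·2) = 36.5 m
Total time = 4.82 + 10.9 + 1.63 = 17.4 s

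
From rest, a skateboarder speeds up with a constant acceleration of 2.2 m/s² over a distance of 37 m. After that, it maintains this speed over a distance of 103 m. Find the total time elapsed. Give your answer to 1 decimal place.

Phase 1 (accelerating): v₀ = 0 m/s, a = 2.2 m/s².
v² = v₀² + 2aΔx = 0² + 2·2.2·37 = 163 → v = 12.8 m/s
t = (v − v₀)/a = (12.8 − 0)/2.2 = 5.80 s

Phase 2 (constant speed): v₀ = 12.8 m/s, a = 0 m/s².
Constant speed: t = d/v = 103/12.8 = 8.07 s
Total time = 5.80 + 8.07 = 13.9 s

13.9 s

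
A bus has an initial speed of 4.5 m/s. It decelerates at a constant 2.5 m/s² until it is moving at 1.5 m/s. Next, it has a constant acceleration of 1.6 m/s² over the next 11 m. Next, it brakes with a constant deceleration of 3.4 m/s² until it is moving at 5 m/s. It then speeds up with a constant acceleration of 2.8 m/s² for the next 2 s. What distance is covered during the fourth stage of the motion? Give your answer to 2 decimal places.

Phase 1 (decelerating): v₀ = 4.50 m/s, a = -2.5 m/s².
v = v₀ + at → t = (1.5 − 4.50) / -2.5 = 1.20 s
v² = v₀² + 2aΔx → Δx = (1.5² − 4.50²)/(2·-2.5) = 3.60 m

Phase 2 (accelerating): v₀ = 1.50 m/s, a = 1.6 m/s².
v² = v₀² + 2aΔx = 1.50² + 2·1.6·11 = 37.5 → v = 6.12 m/s
t = (v − v₀)/a = (6.12 − 1.50)/1.6 = 2.89 s

Phase 3 (decelerating): v₀ = 6.12 m/s, a = -3.4 m/s².
v = v₀ + at → t = (5 − 6.12) / -3.4 = 0.329 s
v² = v₀² + 2aΔx → Δx = (5² − 6.12²)/(2·-3.4) = 1.83 m

Phase 4 (accelerating): v₀ = 5.00 m/s, a = 2.8 m/s².
v = v₀ + at = 5.00 + (2.8)(2) = 10.6 m/s
Δx = v₀t + ½at² = 5.00·2 + 0.5·2.8·2² = 15.6 m
Distance in phase 4 = 15.6 m

15.60 m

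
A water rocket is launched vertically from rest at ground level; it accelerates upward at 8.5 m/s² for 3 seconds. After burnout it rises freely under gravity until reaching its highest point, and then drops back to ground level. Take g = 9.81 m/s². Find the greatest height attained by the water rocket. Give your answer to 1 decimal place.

Phase 1 (powered ascent): v₀ = 0 m/s, a = 8.5 m/s².
v = v₀ + at = 0 + (8.5)(3) = 25.5 m/s
Δx = v₀t + ½at² = 0·3 + 0.5·8.5·3² = 38.2 m

Phase 2 (coasting upward): v₀ = 25.5 m/s, a = -9.81 m/s².
v = v₀ + at → t = (0 − 25.5) / -9.81 = 2.60 s
v² = v₀² + 2aΔx → Δx = (0² − 25.5²)/(2·-9.81) = 33.1 m
Maximum height = 38.2 + 33.1 = 71.4 m

71.4 m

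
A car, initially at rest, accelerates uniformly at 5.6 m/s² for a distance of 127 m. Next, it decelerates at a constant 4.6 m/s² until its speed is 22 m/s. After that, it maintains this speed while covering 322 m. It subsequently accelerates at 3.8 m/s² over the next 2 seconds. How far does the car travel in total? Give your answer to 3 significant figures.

603 m

Phase 1 (accelerating): v₀ = 0 m/s, a = 5.6 m/s².
v² = v₀² + 2aΔx = 0² + 2·5.6·127 = 1420 → v = 37.7 m/s
t = (v − v₀)/a = (37.7 − 0)/5.6 = 6.73 s

Phase 2 (decelerating): v₀ = 37.7 m/s, a = -4.6 m/s².
v = v₀ + at → t = (22 − 37.7) / -4.6 = 3.42 s
v² = v₀² + 2aΔx → Δx = (22² − 37.7²)/(2·-4.6) = 102 m

Phase 3 (constant speed): v₀ = 22.0 m/s, a = 0 m/s².
Constant speed: t = d/v = 322/22.0 = 14.6 s

Phase 4 (accelerating): v₀ = 22.0 m/s, a = 3.8 m/s².
v = v₀ + at = 22.0 + (3.8)(2) = 29.6 m/s
Δx = v₀t + ½at² = 22.0·2 + 0.5·3.8·2² = 51.6 m
Total distance = 127 + 102 + 322 + 51.6 = 603 m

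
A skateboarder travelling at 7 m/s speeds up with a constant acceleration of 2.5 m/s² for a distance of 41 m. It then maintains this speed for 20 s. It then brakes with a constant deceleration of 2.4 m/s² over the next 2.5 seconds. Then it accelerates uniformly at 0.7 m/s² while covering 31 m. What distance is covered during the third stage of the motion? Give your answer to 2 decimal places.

32.34 m

Phase 1 (accelerating): v₀ = 7.00 m/s, a = 2.5 m/s².
v² = v₀² + 2aΔx = 7.00² + 2·2.5·41 = 254 → v = 15.9 m/s
t = (v − v₀)/a = (15.9 − 7.00)/2.5 = 3.57 s

Phase 2 (constant speed): v₀ = 15.9 m/s, a = 0 m/s².
v = v₀ + at = 15.9 + (0)(20) = 15.9 m/s
Δx = v₀t + ½at² = 15.9·20 + 0.5·0·20² = 319 m

Phase 3 (decelerating): v₀ = 15.9 m/s, a = -2.4 m/s².
v = v₀ + at = 15.9 + (-2.4)(2.5) = 9.94 m/s
Δx = v₀t + ½at² = 15.9·2.5 + 0.5·-2.4·2.5² = 32.3 m
Distance in phase 3 = 32.3 m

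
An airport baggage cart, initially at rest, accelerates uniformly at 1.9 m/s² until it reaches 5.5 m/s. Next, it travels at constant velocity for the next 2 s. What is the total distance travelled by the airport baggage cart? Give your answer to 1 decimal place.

Phase 1 (accelerating): v₀ = 0 m/s, a = 1.9 m/s².
v = v₀ + at → t = (5.5 − 0) / 1.9 = 2.89 s
v² = v₀² + 2aΔx → Δx = (5.5² − 0²)/(2·1.9) = 7.96 m

Phase 2 (constant speed): v₀ = 5.50 m/s, a = 0 m/s².
v = v₀ + at = 5.50 + (0)(2) = 5.50 m/s
Δx = v₀t + ½at² = 5.50·2 + 0.5·0·2² = 11.0 m
Total distance = 7.96 + 11.0 = 19.0 m

19.0 m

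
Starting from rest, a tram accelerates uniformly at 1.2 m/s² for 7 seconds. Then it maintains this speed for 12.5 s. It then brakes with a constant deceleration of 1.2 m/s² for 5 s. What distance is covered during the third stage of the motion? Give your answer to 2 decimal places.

Phase 1 (accelerating): v₀ = 0 m/s, a = 1.2 m/s².
v = v₀ + at = 0 + (1.2)(7) = 8.40 m/s
Δx = v₀t + ½at² = 0·7 + 0.5·1.2·7² = 29.4 m

Phase 2 (constant speed): v₀ = 8.40 m/s, a = 0 m/s².
v = v₀ + at = 8.40 + (0)(12.5) = 8.40 m/s
Δx = v₀t + ½at² = 8.40·12.5 + 0.5·0·12.5² = 105 m

Phase 3 (decelerating): v₀ = 8.40 m/s, a = -1.2 m/s².
v = v₀ + at = 8.40 + (-1.2)(5) = 2.40 m/s
Δx = v₀t + ½at² = 8.40·5 + 0.5·-1.2·5² = 27.0 m
Distance in phase 3 = 27.0 m

27.00 m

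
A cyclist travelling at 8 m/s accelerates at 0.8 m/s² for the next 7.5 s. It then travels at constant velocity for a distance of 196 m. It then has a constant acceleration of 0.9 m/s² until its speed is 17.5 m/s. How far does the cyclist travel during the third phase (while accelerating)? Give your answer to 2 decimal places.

Phase 1 (accelerating): v₀ = 8.00 m/s, a = 0.8 m/s².
v = v₀ + at = 8.00 + (0.8)(7.5) = 14.0 m/s
Δx = v₀t + ½at² = 8.00·7.5 + 0.5·0.8·7.5² = 82.5 m

Phase 2 (constant speed): v₀ = 14.0 m/s, a = 0 m/s².
Constant speed: t = d/v = 196/14.0 = 14.0 s

Phase 3 (accelerating): v₀ = 14.0 m/s, a = 0.9 m/s².
v = v₀ + at → t = (17.5 − 14.0) / 0.9 = 3.89 s
v² = v₀² + 2aΔx → Δx = (17.5² − 14.0²)/(2·0.9) = 61.2 m
Distance in phase 3 = 61.2 m

61.25 m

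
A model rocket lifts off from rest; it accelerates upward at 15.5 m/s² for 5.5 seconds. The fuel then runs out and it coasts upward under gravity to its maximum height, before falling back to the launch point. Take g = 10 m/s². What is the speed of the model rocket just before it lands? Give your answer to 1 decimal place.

Phase 1 (powered ascent): v₀ = 0 m/s, a = 15.5 m/s².
v = v₀ + at = 0 + (15.5)(5.5) = 85.2 m/s
Δx = v₀t + ½at² = 0·5.5 + 0.5·15.5·5.5² = 234 m

Phase 2 (coasting upward): v₀ = 85.2 m/s, a = -10 m/s².
v = v₀ + at → t = (0 − 85.2) / -10 = 8.53 s
v² = v₀² + 2aΔx → Δx = (0² − 85.2²)/(2·-10) = 363 m

Phase 3 (free fall): v₀ = 0 m/s, a = -10 m/s².
Falls 598 m from rest: t = √(2·598/10) = 10.9 s; v = g·t = 109 m/s.
Impact speed = 109 m/s

109.3 m/s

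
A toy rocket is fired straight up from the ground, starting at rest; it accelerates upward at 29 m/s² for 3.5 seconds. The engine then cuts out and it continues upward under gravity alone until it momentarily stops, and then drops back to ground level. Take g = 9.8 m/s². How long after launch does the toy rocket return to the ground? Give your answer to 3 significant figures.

Phase 1 (powered ascent): v₀ = 0 m/s, a = 29 m/s².
v = v₀ + at = 0 + (29)(3.5) = 102 m/s
Δx = v₀t + ½at² = 0·3.5 + 0.5·29·3.5² = 178 m

Phase 2 (coasting upward): v₀ = 102 m/s, a = -9.8 m/s².
v = v₀ + at → t = (0 − 102) / -9.8 = 10.4 s
v² = v₀² + 2aΔx → Δx = (0² − 102²)/(2·-9.8) = 526 m

Phase 3 (free fall): v₀ = 0 m/s, a = -9.8 m/s².
Falls 703 m from rest: t = √(2·703/9.8) = 12.0 s; v = g·t = 117 m/s.
Total time = 3.50 + 10.4 + 12.0 = 25.8 s

25.8 s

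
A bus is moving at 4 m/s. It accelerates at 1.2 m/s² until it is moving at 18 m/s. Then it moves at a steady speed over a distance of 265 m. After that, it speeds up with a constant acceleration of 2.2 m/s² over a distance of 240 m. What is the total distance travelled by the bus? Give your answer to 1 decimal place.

633.3 m

Phase 1 (accelerating): v₀ = 4.00 m/s, a = 1.2 m/s².
v = v₀ + at → t = (18 − 4.00) / 1.2 = 11.7 s
v² = v₀² + 2aΔx → Δx = (18² − 4.00²)/(2·1.2) = 128 m

Phase 2 (constant speed): v₀ = 18.0 m/s, a = 0 m/s².
Constant speed: t = d/v = 265/18.0 = 14.7 s

Phase 3 (accelerating): v₀ = 18.0 m/s, a = 2.2 m/s².
v² = v₀² + 2aΔx = 18.0² + 2·2.2·240 = 1380 → v = 37.1 m/s
t = (v − v₀)/a = (37.1 − 18.0)/2.2 = 8.70 s
Total distance = 128 + 265 + 240 = 633 m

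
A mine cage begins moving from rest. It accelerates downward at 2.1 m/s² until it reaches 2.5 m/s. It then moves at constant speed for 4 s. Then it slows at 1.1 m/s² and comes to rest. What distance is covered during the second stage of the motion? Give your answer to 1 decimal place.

10.0 m

Phase 1 (accelerating): v₀ = 0 m/s, a = 2.1 m/s².
v = v₀ + at → t = (2.5 − 0) / 2.1 = 1.19 s
v² = v₀² + 2aΔx → Δx = (2.5² − 0²)/(2·2.1) = 1.49 m

Phase 2 (constant speed): v₀ = 2.50 m/s, a = 0 m/s².
v = v₀ + at = 2.50 + (0)(4) = 2.50 m/s
Δx = v₀t + ½at² = 2.50·4 + 0.5·0·4² = 10.0 m
Distance in phase 2 = 10.0 m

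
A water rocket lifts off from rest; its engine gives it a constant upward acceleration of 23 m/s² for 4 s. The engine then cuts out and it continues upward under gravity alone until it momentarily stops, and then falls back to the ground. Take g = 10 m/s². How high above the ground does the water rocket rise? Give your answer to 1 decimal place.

Phase 1 (powered ascent): v₀ = 0 m/s, a = 23 m/s².
v = v₀ + at = 0 + (23)(4) = 92.0 m/s
Δx = v₀t + ½at² = 0·4 + 0.5·23·4² = 184 m

Phase 2 (coasting upward): v₀ = 92.0 m/s, a = -10 m/s².
v = v₀ + at → t = (0 − 92.0) / -10 = 9.20 s
v² = v₀² + 2aΔx → Δx = (0² − 92.0²)/(2·-10) = 423 m
Maximum height = 184 + 423 = 607 m

607.2 m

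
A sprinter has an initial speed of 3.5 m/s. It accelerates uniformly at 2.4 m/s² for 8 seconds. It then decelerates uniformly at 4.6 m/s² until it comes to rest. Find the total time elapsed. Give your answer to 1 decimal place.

Phase 1 (accelerating): v₀ = 3.50 m/s, a = 2.4 m/s².
v = v₀ + at = 3.50 + (2.4)(8) = 22.7 m/s
Δx = v₀t + ½at² = 3.50·8 + 0.5·2.4·8² = 105 m

Phase 2 (decelerating): v₀ = 22.7 m/s, a = -4.6 m/s².
v = v₀ + at → t = (0 − 22.7) / -4.6 = 4.93 s
v² = v₀² + 2aΔx → Δx = (0² − 22.7²)/(2·-4.6) = 56.0 m
Total time = 8.00 + 4.93 = 12.9 s

12.9 s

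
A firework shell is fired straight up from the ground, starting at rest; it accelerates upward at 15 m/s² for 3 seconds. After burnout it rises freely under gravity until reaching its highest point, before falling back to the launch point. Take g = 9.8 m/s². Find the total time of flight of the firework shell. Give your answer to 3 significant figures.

Phase 1 (powered ascent): v₀ = 0 m/s, a = 15 m/s².
v = v₀ + at = 0 + (15)(3) = 45.0 m/s
Δx = v₀t + ½at² = 0·3 + 0.5·15·3² = 67.5 m

Phase 2 (coasting upward): v₀ = 45.0 m/s, a = -9.8 m/s².
v = v₀ + at → t = (0 − 45.0) / -9.8 = 4.59 s
v² = v₀² + 2aΔx → Δx = (0² − 45.0²)/(2·-9.8) = 103 m

Phase 3 (free fall): v₀ = 0 m/s, a = -9.8 m/s².
Falls 171 m from rest: t = √(2·171/9.8) = 5.90 s; v = g·t = 57.9 m/s.
Total time = 3.00 + 4.59 + 5.90 = 13.5 s

13.5 s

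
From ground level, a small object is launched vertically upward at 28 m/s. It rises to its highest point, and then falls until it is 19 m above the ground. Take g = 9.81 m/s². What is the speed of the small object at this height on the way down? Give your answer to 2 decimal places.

Phase 1 (rising): v₀ = 28.0 m/s, a = -9.81 m/s².
v = v₀ + at → t = (0 − 28.0) / -9.81 = 2.85 s
v² = v₀² + 2aΔx → Δx = (0² − 28.0²)/(2·-9.81) = 40.0 m

Phase 2 (falling): v₀ = 0 m/s, a = -9.81 m/s².
Falls 21.0 m from rest: t = √(2·21.0/9.81) = 2.07 s; v = g·t = 20.3 m/s.
Final speed = 20.3 m/s

20.28 m/s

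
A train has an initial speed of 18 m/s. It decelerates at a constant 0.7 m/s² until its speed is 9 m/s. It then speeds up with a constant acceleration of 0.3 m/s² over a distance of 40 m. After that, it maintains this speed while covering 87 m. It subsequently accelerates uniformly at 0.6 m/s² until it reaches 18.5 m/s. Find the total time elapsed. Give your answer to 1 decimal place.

Phase 1 (decelerating): v₀ = 18.0 m/s, a = -0.7 m/s².
v = v₀ + at → t = (9 − 18.0) / -0.7 = 12.9 s
v² = v₀² + 2aΔx → Δx = (9² − 18.0²)/(2·-0.7) = 174 m

Phase 2 (accelerating): v₀ = 9.00 m/s, a = 0.3 m/s².
v² = v₀² + 2aΔx = 9.00² + 2·0.3·40 = 105 → v = 10.2 m/s
t = (v − v₀)/a = (10.2 − 9.00)/0.3 = 4.16 s

Phase 3 (constant speed): v₀ = 10.2 m/s, a = 0 m/s².
Constant speed: t = d/v = 87/10.2 = 8.49 s

Phase 4 (accelerating): v₀ = 10.2 m/s, a = 0.6 m/s².
v = v₀ + at → t = (18.5 − 10.2) / 0.6 = 13.8 s
v² = v₀² + 2aΔx → Δx = (18.5² − 10.2²)/(2·0.6) = 198 m
Total time = 12.9 + 4.16 + 8.49 + 13.8 = 39.3 s

39.3 s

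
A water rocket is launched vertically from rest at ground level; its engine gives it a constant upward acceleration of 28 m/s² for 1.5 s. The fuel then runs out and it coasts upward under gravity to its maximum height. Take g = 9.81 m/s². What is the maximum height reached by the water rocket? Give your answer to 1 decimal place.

121.4 m

Phase 1 (powered ascent): v₀ = 0 m/s, a = 28 m/s².
v = v₀ + at = 0 + (28)(1.5) = 42.0 m/s
Δx = v₀t + ½at² = 0·1.5 + 0.5·28·1.5² = 31.5 m

Phase 2 (coasting upward): v₀ = 42.0 m/s, a = -9.81 m/s².
v = v₀ + at → t = (0 − 42.0) / -9.81 = 4.28 s
v² = v₀² + 2aΔx → Δx = (0² − 42.0²)/(2·-9.81) = 89.9 m
Maximum height = 31.5 + 89.9 = 121 m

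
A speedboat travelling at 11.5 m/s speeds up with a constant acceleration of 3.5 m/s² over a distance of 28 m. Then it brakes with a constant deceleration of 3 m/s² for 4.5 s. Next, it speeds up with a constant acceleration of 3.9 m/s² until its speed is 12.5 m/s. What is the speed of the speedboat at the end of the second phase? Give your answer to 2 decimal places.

Phase 1 (accelerating): v₀ = 11.5 m/s, a = 3.5 m/s².
v² = v₀² + 2aΔx = 11.5² + 2·3.5·28 = 328 → v = 18.1 m/s
t = (v − v₀)/a = (18.1 − 11.5)/3.5 = 1.89 s

Phase 2 (decelerating): v₀ = 18.1 m/s, a = -3 m/s².
v = v₀ + at = 18.1 + (-3)(4.5) = 4.62 m/s
Δx = v₀t + ½at² = 18.1·4.5 + 0.5·-3·4.5² = 51.2 m
Speed at end of phase 2 = 4.62 m/s

4.62 m/s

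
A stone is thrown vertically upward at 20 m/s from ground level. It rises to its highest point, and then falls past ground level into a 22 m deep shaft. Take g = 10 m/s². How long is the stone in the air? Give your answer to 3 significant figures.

Phase 1 (rising): v₀ = 20.0 m/s, a = -10 m/s².
v = v₀ + at → t = (0 − 20.0) / -10 = 2.00 s
v² = v₀² + 2aΔx → Δx = (0² − 20.0²)/(2·-10) = 20.0 m

Phase 2 (falling): v₀ = 0 m/s, a = -10 m/s².
Falls 42.0 m from rest: t = √(2·42.0/10) = 2.90 s; v = g·t = 29.0 m/s.
Total time = 2.00 + 2.90 = 4.90 s

4.90 s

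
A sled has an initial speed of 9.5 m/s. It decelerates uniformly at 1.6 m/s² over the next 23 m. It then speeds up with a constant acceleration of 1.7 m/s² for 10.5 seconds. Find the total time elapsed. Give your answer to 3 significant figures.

Phase 1 (decelerating): v₀ = 9.50 m/s, a = -1.6 m/s².
v² = v₀² + 2aΔx = 9.50² + 2·-1.6·23 = 16.6 → v = 4.08 m/s
t = (v − v₀)/a = (4.08 − 9.50)/-1.6 = 3.39 s

Phase 2 (accelerating): v₀ = 4.08 m/s, a = 1.7 m/s².
v = v₀ + at = 4.08 + (1.7)(10.5) = 21.9 m/s
Δx = v₀t + ½at² = 4.08·10.5 + 0.5·1.7·10.5² = 137 m
Total time = 3.39 + 10.5 = 13.9 s

13.9 s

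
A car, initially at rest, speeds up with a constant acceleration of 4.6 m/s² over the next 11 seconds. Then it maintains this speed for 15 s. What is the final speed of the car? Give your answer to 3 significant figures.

50.6 m/s

Phase 1 (accelerating): v₀ = 0 m/s, a = 4.6 m/s².
v = v₀ + at = 0 + (4.6)(11) = 50.6 m/s
Δx = v₀t + ½at² = 0·11 + 0.5·4.6·11² = 278 m

Phase 2 (constant speed): v₀ = 50.6 m/s, a = 0 m/s².
v = v₀ + at = 50.6 + (0)(15) = 50.6 m/s
Δx = v₀t + ½at² = 50.6·15 + 0.5·0·15² = 759 m
Final speed = 50.6 m/s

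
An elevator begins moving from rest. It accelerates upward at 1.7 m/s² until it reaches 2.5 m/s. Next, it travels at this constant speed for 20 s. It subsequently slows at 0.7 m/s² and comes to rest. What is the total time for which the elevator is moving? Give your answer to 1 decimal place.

Phase 1 (accelerating): v₀ = 0 m/s, a = 1.7 m/s².
v = v₀ + at → t = (2.5 − 0) / 1.7 = 1.47 s
v² = v₀² + 2aΔx → Δx = (2.5² − 0²)/(2·1.7) = 1.84 m

Phase 2 (constant speed): v₀ = 2.50 m/s, a = 0 m/s².
v = v₀ + at = 2.50 + (0)(20) = 2.50 m/s
Δx = v₀t + ½at² = 2.50·20 + 0.5·0·20² = 50.0 m

Phase 3 (decelerating): v₀ = 2.50 m/s, a = -0.7 m/s².
v = v₀ + at → t = (0 − 2.50) / -0.7 = 3.57 s
v² = v₀² + 2aΔx → Δx = (0² − 2.50²)/(2·-0.7) = 4.46 m
Total time = 1.47 + 20.0 + 3.57 = 25.0 s

25.0 s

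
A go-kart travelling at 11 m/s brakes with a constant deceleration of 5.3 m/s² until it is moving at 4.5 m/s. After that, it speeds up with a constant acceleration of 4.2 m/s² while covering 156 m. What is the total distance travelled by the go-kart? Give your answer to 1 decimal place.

Phase 1 (decelerating): v₀ = 11.0 m/s, a = -5.3 m/s².
v = v₀ + at → t = (4.5 − 11.0) / -5.3 = 1.23 s
v² = v₀² + 2aΔx → Δx = (4.5² − 11.0²)/(2·-5.3) = 9.50 m

Phase 2 (accelerating): v₀ = 4.50 m/s, a = 4.2 m/s².
v² = v₀² + 2aΔx = 4.50² + 2·4.2·156 = 1330 → v = 36.5 m/s
t = (v − v₀)/a = (36.5 − 4.50)/4.2 = 7.61 s
Total distance = 9.50 + 156 = 166 m

165.5 m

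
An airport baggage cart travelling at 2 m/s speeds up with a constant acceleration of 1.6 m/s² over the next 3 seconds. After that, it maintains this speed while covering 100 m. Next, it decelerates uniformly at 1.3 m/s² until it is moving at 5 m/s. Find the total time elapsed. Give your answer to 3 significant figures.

19.1 s

Phase 1 (accelerating): v₀ = 2.00 m/s, a = 1.6 m/s².
v = v₀ + at = 2.00 + (1.6)(3) = 6.80 m/s
Δx = v₀t + ½at² = 2.00·3 + 0.5·1.6·3² = 13.2 m

Phase 2 (constant speed): v₀ = 6.80 m/s, a = 0 m/s².
Constant speed: t = d/v = 100/6.80 = 14.7 s

Phase 3 (decelerating): v₀ = 6.80 m/s, a = -1.3 m/s².
v = v₀ + at → t = (5 − 6.80) / -1.3 = 1.38 s
v² = v₀² + 2aΔx → Δx = (5² − 6.80²)/(2·-1.3) = 8.17 m
Total time = 3.00 + 14.7 + 1.38 = 19.1 s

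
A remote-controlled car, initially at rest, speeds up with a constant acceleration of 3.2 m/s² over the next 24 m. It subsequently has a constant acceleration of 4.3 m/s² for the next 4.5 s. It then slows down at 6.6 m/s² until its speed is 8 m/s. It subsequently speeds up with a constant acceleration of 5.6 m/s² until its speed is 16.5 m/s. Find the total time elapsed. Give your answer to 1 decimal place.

Phase 1 (accelerating): v₀ = 0 m/s, a = 3.2 m/s².
v² = v₀² + 2aΔx = 0² + 2·3.2·24 = 154 → v = 12.4 m/s
t = (v − v₀)/a = (12.4 − 0)/3.2 = 3.87 s

Phase 2 (accelerating): v₀ = 12.4 m/s, a = 4.3 m/s².
v = v₀ + at = 12.4 + (4.3)(4.5) = 31.7 m/s
Δx = v₀t + ½at² = 12.4·4.5 + 0.5·4.3·4.5² = 99.3 m

Phase 3 (decelerating): v₀ = 31.7 m/s, a = -6.6 m/s².
v = v₀ + at → t = (8 − 31.7) / -6.6 = 3.60 s
v² = v₀² + 2aΔx → Δx = (8² − 31.7²)/(2·-6.6) = 71.5 m

Phase 4 (accelerating): v₀ = 8.00 m/s, a = 5.6 m/s².
v = v₀ + at → t = (16.5 − 8.00) / 5.6 = 1.52 s
v² = v₀² + 2aΔx → Δx = (16.5² − 8.00²)/(2·5.6) = 18.6 m
Total time = 3.87 + 4.50 + 3.60 + 1.52 = 13.5 s

13.5 s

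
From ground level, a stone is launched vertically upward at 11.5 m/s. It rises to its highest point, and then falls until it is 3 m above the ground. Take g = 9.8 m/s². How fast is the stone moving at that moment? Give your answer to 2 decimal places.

Phase 1 (rising): v₀ = 11.5 m/s, a = -9.8 m/s².
v = v₀ + at → t = (0 − 11.5) / -9.8 = 1.17 s
v² = v₀² + 2aΔx → Δx = (0² − 11.5²)/(2·-9.8) = 6.75 m

Phase 2 (falling): v₀ = 0 m/s, a = -9.8 m/s².
Falls 3.75 m from rest: t = √(2·3.75/9.8) = 0.875 s; v = g·t = 8.57 m/s.
Final speed = 8.57 m/s

8.57 m/s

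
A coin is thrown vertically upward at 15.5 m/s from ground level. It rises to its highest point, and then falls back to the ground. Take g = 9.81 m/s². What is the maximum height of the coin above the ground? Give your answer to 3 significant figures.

12.2 m

Phase 1 (rising): v₀ = 15.5 m/s, a = -9.81 m/s².
v = v₀ + at → t = (0 − 15.5) / -9.81 = 1.58 s
v² = v₀² + 2aΔx → Δx = (0² − 15.5²)/(2·-9.81) = 12.2 m
Maximum height = 12.2 m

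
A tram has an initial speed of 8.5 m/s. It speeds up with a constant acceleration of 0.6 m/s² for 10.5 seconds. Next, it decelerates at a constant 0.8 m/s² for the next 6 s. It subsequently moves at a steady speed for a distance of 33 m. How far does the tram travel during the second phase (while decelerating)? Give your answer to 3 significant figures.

Phase 1 (accelerating): v₀ = 8.50 m/s, a = 0.6 m/s².
v = v₀ + at = 8.50 + (0.6)(10.5) = 14.8 m/s
Δx = v₀t + ½at² = 8.50·10.5 + 0.5·0.6·10.5² = 122 m

Phase 2 (decelerating): v₀ = 14.8 m/s, a = -0.8 m/s².
v = v₀ + at = 14.8 + (-0.8)(6) = 10.0 m/s
Δx = v₀t + ½at² = 14.8·6 + 0.5·-0.8·6² = 74.4 m
Distance in phase 2 = 74.4 m

74.4 m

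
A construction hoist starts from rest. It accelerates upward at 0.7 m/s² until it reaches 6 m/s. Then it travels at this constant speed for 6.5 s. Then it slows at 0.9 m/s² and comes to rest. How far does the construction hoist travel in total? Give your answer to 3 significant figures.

Phase 1 (accelerating): v₀ = 0 m/s, a = 0.7 m/s².
v = v₀ + at → t = (6 − 0) / 0.7 = 8.57 s
v² = v₀² + 2aΔx → Δx = (6² − 0²)/(2·0.7) = 25.7 m

Phase 2 (constant speed): v₀ = 6.00 m/s, a = 0 m/s².
v = v₀ + at = 6.00 + (0)(6.5) = 6.00 m/s
Δx = v₀t + ½at² = 6.00·6.5 + 0.5·0·6.5² = 39.0 m

Phase 3 (decelerating): v₀ = 6.00 m/s, a = -0.9 m/s².
v = v₀ + at → t = (0 − 6.00) / -0.9 = 6.67 s
v² = v₀² + 2aΔx → Δx = (0² − 6.00²)/(2·-0.9) = 20.0 m
Total distance = 25.7 + 39.0 + 20.0 = 84.7 m

84.7 m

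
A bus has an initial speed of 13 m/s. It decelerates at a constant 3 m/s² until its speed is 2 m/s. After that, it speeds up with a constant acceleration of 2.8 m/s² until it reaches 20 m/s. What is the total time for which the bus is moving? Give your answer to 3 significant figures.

10.1 s

Phase 1 (decelerating): v₀ = 13.0 m/s, a = -3 m/s².
v = v₀ + at → t = (2 − 13.0) / -3 = 3.67 s
v² = v₀² + 2aΔx → Δx = (2² − 13.0²)/(2·-3) = 27.5 m

Phase 2 (accelerating): v₀ = 2.00 m/s, a = 2.8 m/s².
v = v₀ + at → t = (20 − 2.00) / 2.8 = 6.43 s
v² = v₀² + 2aΔx → Δx = (20² − 2.00²)/(2·2.8) = 70.7 m
Total time = 3.67 + 6.43 = 10.1 s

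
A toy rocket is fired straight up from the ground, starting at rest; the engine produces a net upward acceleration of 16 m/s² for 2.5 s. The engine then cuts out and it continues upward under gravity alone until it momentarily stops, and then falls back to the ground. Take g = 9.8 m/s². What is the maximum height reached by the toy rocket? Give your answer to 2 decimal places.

Phase 1 (powered ascent): v₀ = 0 m/s, a = 16 m/s².
v = v₀ + at = 0 + (16)(2.5) = 40.0 m/s
Δx = v₀t + ½at² = 0·2.5 + 0.5·16·2.5² = 50.0 m

Phase 2 (coasting upward): v₀ = 40.0 m/s, a = -9.8 m/s².
v = v₀ + at → t = (0 − 40.0) / -9.8 = 4.08 s
v² = v₀² + 2aΔx → Δx = (0² − 40.0²)/(2·-9.8) = 81.6 m
Maximum height = 50.0 + 81.6 = 132 m

131.63 m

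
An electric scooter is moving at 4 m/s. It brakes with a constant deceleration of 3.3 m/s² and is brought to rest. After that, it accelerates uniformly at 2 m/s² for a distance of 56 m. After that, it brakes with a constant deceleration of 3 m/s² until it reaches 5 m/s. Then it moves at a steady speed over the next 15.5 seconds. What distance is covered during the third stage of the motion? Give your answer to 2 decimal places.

Phase 1 (decelerating): v₀ = 4.00 m/s, a = -3.3 m/s².
v = v₀ + at → t = (0 − 4.00) / -3.3 = 1.21 s
v² = v₀² + 2aΔx → Δx = (0² − 4.00²)/(2·-3.3) = 2.42 m

Phase 2 (accelerating): v₀ = 0 m/s, a = 2 m/s².
v² = v₀² + 2aΔx = 0² + 2·2·56 = 224 → v = 15.0 m/s
t = (v − v₀)/a = (15.0 − 0)/2 = 7.48 s

Phase 3 (decelerating): v₀ = 15.0 m/s, a = -3 m/s².
v = v₀ + at → t = (5 − 15.0) / -3 = 3.32 s
v² = v₀² + 2aΔx → Δx = (5² − 15.0²)/(2·-3) = 33.2 m
Distance in phase 3 = 33.2 m

33.17 m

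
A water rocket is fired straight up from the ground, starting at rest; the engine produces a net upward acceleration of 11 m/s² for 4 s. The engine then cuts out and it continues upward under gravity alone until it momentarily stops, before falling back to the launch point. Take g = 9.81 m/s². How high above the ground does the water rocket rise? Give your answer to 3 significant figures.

Phase 1 (powered ascent): v₀ = 0 m/s, a = 11 m/s².
v = v₀ + at = 0 + (11)(4) = 44.0 m/s
Δx = v₀t + ½at² = 0·4 + 0.5·11·4² = 88.0 m

Phase 2 (coasting upward): v₀ = 44.0 m/s, a = -9.81 m/s².
v = v₀ + at → t = (0 − 44.0) / -9.81 = 4.49 s
v² = v₀² + 2aΔx → Δx = (0² − 44.0²)/(2·-9.81) = 98.7 m
Maximum height = 88.0 + 98.7 = 187 m

187 m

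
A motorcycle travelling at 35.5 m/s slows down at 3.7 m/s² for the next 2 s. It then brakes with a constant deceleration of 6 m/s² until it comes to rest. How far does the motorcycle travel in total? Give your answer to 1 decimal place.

129.4 m

Phase 1 (decelerating): v₀ = 35.5 m/s, a = -3.7 m/s².
v = v₀ + at = 35.5 + (-3.7)(2) = 28.1 m/s
Δx = v₀t + ½at² = 35.5·2 + 0.5·-3.7·2² = 63.6 m

Phase 2 (decelerating): v₀ = 28.1 m/s, a = -6 m/s².
v = v₀ + at → t = (0 − 28.1) / -6 = 4.68 s
v² = v₀² + 2aΔx → Δx = (0² − 28.1²)/(2·-6) = 65.8 m
Total distance = 63.6 + 65.8 = 129 m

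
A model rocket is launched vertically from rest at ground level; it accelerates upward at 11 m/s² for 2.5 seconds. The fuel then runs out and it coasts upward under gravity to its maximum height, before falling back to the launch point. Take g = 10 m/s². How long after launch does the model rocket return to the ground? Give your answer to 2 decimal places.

9.05 s

Phase 1 (powered ascent): v₀ = 0 m/s, a = 11 m/s².
v = v₀ + at = 0 + (11)(2.5) = 27.5 m/s
Δx = v₀t + ½at² = 0·2.5 + 0.5·11·2.5² = 34.4 m

Phase 2 (coasting upward): v₀ = 27.5 m/s, a = -10 m/s².
v = v₀ + at → t = (0 − 27.5) / -10 = 2.75 s
v² = v₀² + 2aΔx → Δx = (0² − 27.5²)/(2·-10) = 37.8 m

Phase 3 (free fall): v₀ = 0 m/s, a = -10 m/s².
Falls 72.2 m from rest: t = √(2·72.2/10) = 3.80 s; v = g·t = 38.0 m/s.
Total time = 2.50 + 2.75 + 3.80 = 9.05 s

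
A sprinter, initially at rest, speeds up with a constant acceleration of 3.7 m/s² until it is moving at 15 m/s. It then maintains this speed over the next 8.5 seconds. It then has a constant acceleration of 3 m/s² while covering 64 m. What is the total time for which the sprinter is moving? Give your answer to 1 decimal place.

Phase 1 (accelerating): v₀ = 0 m/s, a = 3.7 m/s².
v = v₀ + at → t = (15 − 0) / 3.7 = 4.05 s
v² = v₀² + 2aΔx → Δx = (15² − 0²)/(2·3.7) = 30.4 m

Phase 2 (constant speed): v₀ = 15.0 m/s, a = 0 m/s².
v = v₀ + at = 15.0 + (0)(8.5) = 15.0 m/s
Δx = v₀t + ½at² = 15.0·8.5 + 0.5·0·8.5² = 128 m

Phase 3 (accelerating): v₀ = 15.0 m/s, a = 3 m/s².
v² = v₀² + 2aΔx = 15.0² + 2·3·64 = 609 → v = 24.7 m/s
t = (v − v₀)/a = (24.7 − 15.0)/3 = 3.23 s
Total time = 4.05 + 8.50 + 3.23 = 15.8 s

15.8 s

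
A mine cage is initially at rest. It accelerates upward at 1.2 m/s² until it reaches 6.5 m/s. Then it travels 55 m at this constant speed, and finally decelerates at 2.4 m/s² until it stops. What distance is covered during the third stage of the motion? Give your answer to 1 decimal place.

8.8 m

Phase 1 (accelerating): v₀ = 0 m/s, a = 1.2 m/s².
v = v₀ + at → t = (6.5 − 0) / 1.2 = 5.42 s
v² = v₀² + 2aΔx → Δx = (6.5² − 0²)/(2·1.2) = 17.6 m

Phase 2 (constant speed): v₀ = 6.50 m/s, a = 0 m/s².
Constant speed: t = d/v = 55/6.50 = 8.46 s

Phase 3 (decelerating): v₀ = 6.50 m/s, a = -2.4 m/s².
v = v₀ + at → t = (0 − 6.50) / -2.4 = 2.71 s
v² = v₀² + 2aΔx → Δx = (0² − 6.50²)/(2·-2.4) = 8.80 m
Distance in phase 3 = 8.80 m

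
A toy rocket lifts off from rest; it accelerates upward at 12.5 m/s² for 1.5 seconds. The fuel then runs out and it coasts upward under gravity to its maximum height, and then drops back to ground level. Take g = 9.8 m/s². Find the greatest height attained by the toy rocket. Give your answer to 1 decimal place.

32.0 m

Phase 1 (powered ascent): v₀ = 0 m/s, a = 12.5 m/s².
v = v₀ + at = 0 + (12.5)(1.5) = 18.8 m/s
Δx = v₀t + ½at² = 0·1.5 + 0.5·12.5·1.5² = 14.1 m

Phase 2 (coasting upward): v₀ = 18.8 m/s, a = -9.8 m/s².
v = v₀ + at → t = (0 − 18.8) / -9.8 = 1.91 s
v² = v₀² + 2aΔx → Δx = (0² − 18.8²)/(2·-9.8) = 17.9 m
Maximum height = 14.1 + 17.9 = 32.0 m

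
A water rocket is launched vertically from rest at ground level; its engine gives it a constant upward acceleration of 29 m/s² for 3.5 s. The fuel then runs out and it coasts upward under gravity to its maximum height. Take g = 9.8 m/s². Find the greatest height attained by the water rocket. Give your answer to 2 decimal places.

Phase 1 (powered ascent): v₀ = 0 m/s, a = 29 m/s².
v = v₀ + at = 0 + (29)(3.5) = 102 m/s
Δx = v₀t + ½at² = 0·3.5 + 0.5·29·3.5² = 178 m

Phase 2 (coasting upward): v₀ = 102 m/s, a = -9.8 m/s².
v = v₀ + at → t = (0 − 102) / -9.8 = 10.4 s
v² = v₀² + 2aΔx → Δx = (0² − 102²)/(2·-9.8) = 526 m
Maximum height = 178 + 526 = 703 m

703.25 m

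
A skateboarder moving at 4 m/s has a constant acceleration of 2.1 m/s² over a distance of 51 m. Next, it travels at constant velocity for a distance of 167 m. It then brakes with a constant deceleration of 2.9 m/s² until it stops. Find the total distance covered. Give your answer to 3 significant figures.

Phase 1 (accelerating): v₀ = 4.00 m/s, a = 2.1 m/s².
v² = v₀² + 2aΔx = 4.00² + 2·2.1·51 = 230 → v = 15.2 m/s
t = (v − v₀)/a = (15.2 − 4.00)/2.1 = 5.32 s

Phase 2 (constant speed): v₀ = 15.2 m/s, a = 0 m/s².
Constant speed: t = d/v = 167/15.2 = 11.0 s

Phase 3 (decelerating): v₀ = 15.2 m/s, a = -2.9 m/s².
v = v₀ + at → t = (0 − 15.2) / -2.9 = 5.23 s
v² = v₀² + 2aΔx → Δx = (0² − 15.2²)/(2·-2.9) = 39.7 m
Total distance = 51.0 + 167 + 39.7 = 258 m

258 m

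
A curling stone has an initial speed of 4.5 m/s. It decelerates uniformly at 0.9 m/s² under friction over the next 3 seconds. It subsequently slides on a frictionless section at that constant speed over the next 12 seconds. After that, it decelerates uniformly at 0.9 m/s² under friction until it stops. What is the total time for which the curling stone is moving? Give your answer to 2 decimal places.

17.00 s

Phase 1 (decelerating): v₀ = 4.50 m/s, a = -0.9 m/s².
v = v₀ + at = 4.50 + (-0.9)(3) = 1.80 m/s
Δx = v₀t + ½at² = 4.50·3 + 0.5·-0.9·3² = 9.45 m

Phase 2 (constant speed): v₀ = 1.80 m/s, a = 0 m/s².
v = v₀ + at = 1.80 + (0)(12) = 1.80 m/s
Δx = v₀t + ½at² = 1.80·12 + 0.5·0·12² = 21.6 m

Phase 3 (decelerating): v₀ = 1.80 m/s, a = -0.9 m/s².
v = v₀ + at → t = (0 − 1.80) / -0.9 = 2.00 s
v² = v₀² + 2aΔx → Δx = (0² − 1.80²)/(2·-0.9) = 1.80 m
Total time = 3.00 + 12.0 + 2.00 = 17.0 s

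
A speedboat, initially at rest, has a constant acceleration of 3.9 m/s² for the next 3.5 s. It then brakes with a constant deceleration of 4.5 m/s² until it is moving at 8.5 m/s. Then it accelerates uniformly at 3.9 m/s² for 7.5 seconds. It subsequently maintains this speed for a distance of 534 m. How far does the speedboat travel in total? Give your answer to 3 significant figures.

744 m

Phase 1 (accelerating): v₀ = 0 m/s, a = 3.9 m/s².
v = v₀ + at = 0 + (3.9)(3.5) = 13.7 m/s
Δx = v₀t + ½at² = 0·3.5 + 0.5·3.9·3.5² = 23.9 m

Phase 2 (decelerating): v₀ = 13.7 m/s, a = -4.5 m/s².
v = v₀ + at → t = (8.5 − 13.7) / -4.5 = 1.14 s
v² = v₀² + 2aΔx → Δx = (8.5² − 13.7²)/(2·-4.5) = 12.7 m

Phase 3 (accelerating): v₀ = 8.50 m/s, a = 3.9 m/s².
v = v₀ + at = 8.50 + (3.9)(7.5) = 37.8 m/s
Δx = v₀t + ½at² = 8.50·7.5 + 0.5·3.9·7.5² = 173 m

Phase 4 (constant speed): v₀ = 37.8 m/s, a = 0 m/s².
Constant speed: t = d/v = 534/37.8 = 14.1 s
Total distance = 23.9 + 12.7 + 173 + 534 = 744 m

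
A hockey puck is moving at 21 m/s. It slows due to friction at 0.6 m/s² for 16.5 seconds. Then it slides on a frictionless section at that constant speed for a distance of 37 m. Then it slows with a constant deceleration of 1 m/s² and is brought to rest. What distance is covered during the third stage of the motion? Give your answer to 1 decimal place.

61.6 m

Phase 1 (decelerating): v₀ = 21.0 m/s, a = -0.6 m/s².
v = v₀ + at = 21.0 + (-0.6)(16.5) = 11.1 m/s
Δx = v₀t + ½at² = 21.0·16.5 + 0.5·-0.6·16.5² = 265 m

Phase 2 (constant speed): v₀ = 11.1 m/s, a = 0 m/s².
Constant speed: t = d/v = 37/11.1 = 3.33 s

Phase 3 (decelerating): v₀ = 11.1 m/s, a = -1 m/s².
v = v₀ + at → t = (0 − 11.1) / -1 = 11.1 s
v² = v₀² + 2aΔx → Δx = (0² − 11.1²)/(2·-1) = 61.6 m
Distance in phase 3 = 61.6 m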